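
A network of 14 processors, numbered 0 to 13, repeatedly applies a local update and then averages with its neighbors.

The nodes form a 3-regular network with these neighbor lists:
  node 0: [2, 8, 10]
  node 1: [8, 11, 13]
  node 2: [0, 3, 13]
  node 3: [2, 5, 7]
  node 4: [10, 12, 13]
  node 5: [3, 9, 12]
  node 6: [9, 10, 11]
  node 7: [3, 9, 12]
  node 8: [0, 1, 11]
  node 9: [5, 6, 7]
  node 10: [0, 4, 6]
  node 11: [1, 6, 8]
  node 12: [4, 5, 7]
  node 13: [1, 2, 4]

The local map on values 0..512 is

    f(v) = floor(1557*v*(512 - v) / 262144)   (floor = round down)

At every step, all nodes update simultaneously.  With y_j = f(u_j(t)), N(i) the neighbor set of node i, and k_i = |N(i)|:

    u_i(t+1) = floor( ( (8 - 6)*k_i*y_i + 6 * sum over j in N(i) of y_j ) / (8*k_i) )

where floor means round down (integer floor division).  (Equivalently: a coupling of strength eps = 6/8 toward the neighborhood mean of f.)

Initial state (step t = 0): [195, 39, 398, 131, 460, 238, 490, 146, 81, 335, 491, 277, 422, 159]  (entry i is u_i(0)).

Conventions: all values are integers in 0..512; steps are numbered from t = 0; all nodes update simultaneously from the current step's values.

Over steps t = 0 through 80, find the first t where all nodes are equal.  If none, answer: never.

Simulating step by step:
t=0: [195, 39, 398, 131, 460, 238, 490, 146, 81, 335, 491, 277, 422, 159]  (not all equal)
t=1: [226, 258, 316, 317, 190, 315, 215, 297, 267, 280, 158, 191, 267, 213]  (not all equal)
t=2: [367, 379, 373, 370, 365, 377, 365, 379, 381, 377, 364, 380, 374, 374]  (not all equal)
t=3: [309, 299, 310, 305, 312, 305, 309, 304, 302, 305, 317, 302, 306, 307]  (not all equal)
t=4: [371, 375, 372, 373, 371, 374, 372, 374, 375, 373, 370, 375, 373, 373]  (not all equal)
t=5: [309, 305, 308, 307, 309, 306, 308, 306, 306, 307, 310, 306, 307, 307]  (not all equal)
t=6: [372, 373, 372, 373, 372, 373, 372, 373, 373, 373, 372, 373, 373, 373]  (not all equal)
t=7: [308, 307, 308, 307, 308, 307, 308, 307, 307, 307, 309, 307, 307, 308]  (not all equal)
t=8: [372, 373, 373, 373, 372, 373, 372, 373, 373, 373, 372, 373, 373, 373]  (not all equal)
t=9: [308, 307, 307, 307, 308, 307, 308, 307, 307, 307, 309, 307, 307, 307]  (not all equal)
t=10: [372, 373, 373, 373, 372, 373, 372, 373, 373, 373, 372, 373, 373, 373]  (not all equal)

Answer: never
Key observation: The state at step 8 reappears at step 10 — the system is in a cycle of period 2 from step 8 on.  No step 0..10 is synchronized, and the cycle repeats forever, so no step up to 80 (or ever) has all nodes equal.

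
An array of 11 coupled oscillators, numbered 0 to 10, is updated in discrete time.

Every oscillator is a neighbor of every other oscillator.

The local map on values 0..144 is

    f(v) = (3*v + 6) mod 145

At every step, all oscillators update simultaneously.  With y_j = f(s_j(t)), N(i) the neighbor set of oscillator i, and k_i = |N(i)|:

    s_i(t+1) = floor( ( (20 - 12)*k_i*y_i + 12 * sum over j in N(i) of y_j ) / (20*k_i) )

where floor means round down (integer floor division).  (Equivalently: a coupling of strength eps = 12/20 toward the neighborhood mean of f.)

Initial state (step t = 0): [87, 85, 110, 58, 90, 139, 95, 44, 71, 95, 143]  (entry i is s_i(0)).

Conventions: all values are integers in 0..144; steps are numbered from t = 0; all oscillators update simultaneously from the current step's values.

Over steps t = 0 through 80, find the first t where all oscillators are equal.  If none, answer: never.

Simulating step by step:
t=0: [87, 85, 110, 58, 90, 139, 95, 44, 71, 95, 143]  (not all equal)
t=1: [89, 87, 63, 59, 92, 93, 48, 94, 72, 48, 47]  (not all equal)
t=2: [94, 92, 67, 63, 97, 98, 52, 99, 77, 52, 51]  (not all equal)
t=3: [82, 80, 54, 50, 36, 37, 39, 38, 65, 39, 38]  (not all equal)
t=4: [97, 95, 68, 64, 99, 100, 102, 101, 79, 102, 101]  (not all equal)
t=5: [22, 20, 42, 38, 24, 25, 27, 26, 53, 27, 26]  (not all equal)
t=6: [79, 77, 99, 95, 81, 82, 84, 83, 61, 84, 83]  (not all equal)
t=7: [87, 85, 58, 54, 89, 90, 92, 91, 69, 92, 91]  (not all equal)
t=8: [111, 109, 81, 77, 113, 114, 116, 115, 93, 116, 115]  (not all equal)
t=9: [64, 62, 82, 78, 66, 67, 69, 68, 95, 69, 68]  (not all equal)
t=10: [59, 57, 77, 73, 61, 62, 64, 63, 41, 64, 63]  (not all equal)
t=11: [53, 50, 71, 67, 55, 56, 58, 57, 83, 58, 57]  (not all equal)
t=12: [34, 31, 53, 49, 36, 37, 39, 38, 65, 39, 38]  (not all equal)
t=13: [97, 94, 67, 63, 99, 100, 102, 101, 79, 102, 101]  (not all equal)
t=14: [30, 76, 49, 45, 32, 33, 35, 34, 61, 35, 34]  (not all equal)
t=15: [94, 91, 64, 109, 96, 97, 99, 98, 76, 99, 98]  (not all equal)
t=16: [79, 76, 49, 45, 32, 33, 35, 34, 61, 35, 34]  (not all equal)
t=17: [94, 91, 64, 109, 96, 97, 99, 98, 76, 99, 98]  (not all equal)

Answer: never
Key observation: The state at step 15 reappears at step 17 — the system is in a cycle of period 2 from step 15 on.  No step 0..17 is synchronized, and the cycle repeats forever, so no step up to 80 (or ever) has all oscillators equal.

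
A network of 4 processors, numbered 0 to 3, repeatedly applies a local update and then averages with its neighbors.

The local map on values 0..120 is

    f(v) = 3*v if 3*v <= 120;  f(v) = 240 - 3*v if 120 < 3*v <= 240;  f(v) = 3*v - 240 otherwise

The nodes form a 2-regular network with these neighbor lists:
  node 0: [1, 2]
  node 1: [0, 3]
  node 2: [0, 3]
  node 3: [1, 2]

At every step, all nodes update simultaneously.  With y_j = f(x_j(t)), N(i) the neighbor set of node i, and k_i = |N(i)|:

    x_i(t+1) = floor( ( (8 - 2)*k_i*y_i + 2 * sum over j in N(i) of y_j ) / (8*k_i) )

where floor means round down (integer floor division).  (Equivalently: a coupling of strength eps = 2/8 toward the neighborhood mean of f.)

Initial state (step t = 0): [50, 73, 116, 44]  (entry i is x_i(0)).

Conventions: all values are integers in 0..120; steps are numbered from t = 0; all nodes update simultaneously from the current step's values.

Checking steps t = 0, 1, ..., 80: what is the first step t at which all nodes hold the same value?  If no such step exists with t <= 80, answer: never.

Simulating step by step:
t=0: [50, 73, 116, 44]  (not all equal)
t=1: [83, 40, 105, 97]  (not all equal)
t=2: [31, 97, 63, 62]  (not all equal)
t=3: [82, 56, 56, 53]  (not all equal)
t=4: [22, 64, 64, 78]  (not all equal)
t=5: [61, 45, 45, 16]  (not all equal)
t=6: [69, 91, 91, 62]  (not all equal)
t=7: [33, 35, 35, 48]  (not all equal)
t=8: [100, 103, 103, 98]  (not all equal)
t=9: [62, 66, 66, 57]  (not all equal)
t=10: [51, 46, 46, 62]  (not all equal)
t=11: [90, 94, 94, 66]  (not all equal)
t=12: [33, 40, 40, 42]  (not all equal)
t=13: [104, 116, 116, 115]  (not all equal)
t=14: [81, 103, 103, 105]  (not all equal)
t=15: [19, 61, 61, 73]  (not all equal)
t=16: [57, 52, 52, 30]  (not all equal)
t=17: [72, 82, 82, 88]  (not all equal)
t=18: [19, 10, 10, 19]  (not all equal)
t=19: [50, 36, 36, 50]  (not all equal)
t=20: [94, 103, 103, 94]  (not all equal)
t=21: [48, 62, 62, 48]  (not all equal)
t=22: [85, 64, 64, 85]  (not all equal)
t=23: [23, 39, 39, 23]  (not all equal)
t=24: [81, 105, 105, 81]  (not all equal)
t=25: [21, 57, 57, 21]  (not all equal)
t=26: [64, 67, 67, 64]  (not all equal)
t=27: [45, 41, 41, 45]  (not all equal)
t=28: [108, 114, 114, 108]  (not all equal)
t=29: [88, 97, 97, 88]  (not all equal)
t=30: [30, 44, 44, 30]  (not all equal)
t=31: [94, 103, 103, 94]  (not all equal)

Answer: never
Key observation: The state at step 20 reappears at step 31 — the system is in a cycle of period 11 from step 20 on.  No step 0..31 is synchronized, and the cycle repeats forever, so no step up to 80 (or ever) has all nodes equal.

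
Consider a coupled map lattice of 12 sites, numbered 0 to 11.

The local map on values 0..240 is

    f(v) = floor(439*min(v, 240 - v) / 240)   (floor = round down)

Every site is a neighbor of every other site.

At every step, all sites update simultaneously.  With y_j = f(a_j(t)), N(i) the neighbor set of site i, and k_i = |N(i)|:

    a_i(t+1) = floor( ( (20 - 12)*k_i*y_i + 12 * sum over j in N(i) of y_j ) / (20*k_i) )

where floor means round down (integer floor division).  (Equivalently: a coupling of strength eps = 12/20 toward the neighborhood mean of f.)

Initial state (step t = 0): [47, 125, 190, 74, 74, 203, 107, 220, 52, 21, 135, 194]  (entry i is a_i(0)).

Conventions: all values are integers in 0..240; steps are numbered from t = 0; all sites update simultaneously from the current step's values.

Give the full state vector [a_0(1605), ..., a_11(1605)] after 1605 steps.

Answer: [87, 87, 87, 87, 87, 87, 87, 87, 87, 87, 87, 87]
Key observation: The state at step 19, [135, 135, 135, 135, 135, 135, 135, 135, 135, 135, 135, 135], reappears at step 28: the system is in a cycle of period 9 from step 19 on.  Therefore the state at step 1605 equals the state at step 19 + ((1605 - 19) mod 9) = 21, which is [87, 87, 87, 87, 87, 87, 87, 87, 87, 87, 87, 87].

Derivation:
t=0: [47, 125, 190, 74, 74, 203, 107, 220, 52, 21, 135, 194]
t=1: [103, 146, 105, 120, 120, 97, 141, 86, 107, 87, 140, 103]
t=2: [186, 180, 187, 197, 197, 182, 184, 175, 188, 176, 184, 186]
t=3: [99, 102, 98, 92, 92, 101, 100, 106, 98, 105, 100, 99]
t=4: [181, 182, 180, 176, 176, 182, 181, 185, 180, 184, 181, 181]
t=5: [107, 107, 108, 111, 111, 107, 107, 105, 108, 105, 107, 107]
t=6: [195, 195, 196, 198, 198, 195, 195, 194, 196, 194, 195, 195]
t=7: [81, 81, 80, 79, 79, 81, 81, 82, 80, 82, 81, 81]
t=8: [147, 147, 146, 146, 146, 147, 147, 147, 146, 147, 147, 147]
t=9: [170, 170, 170, 170, 170, 170, 170, 170, 170, 170, 170, 170]
t=10: [128, 128, 128, 128, 128, 128, 128, 128, 128, 128, 128, 128]
t=11: [204, 204, 204, 204, 204, 204, 204, 204, 204, 204, 204, 204]
t=12: [65, 65, 65, 65, 65, 65, 65, 65, 65, 65, 65, 65]
t=13: [118, 118, 118, 118, 118, 118, 118, 118, 118, 118, 118, 118]
t=14: [215, 215, 215, 215, 215, 215, 215, 215, 215, 215, 215, 215]
t=15: [45, 45, 45, 45, 45, 45, 45, 45, 45, 45, 45, 45]
t=16: [82, 82, 82, 82, 82, 82, 82, 82, 82, 82, 82, 82]
t=17: [149, 149, 149, 149, 149, 149, 149, 149, 149, 149, 149, 149]
t=18: [166, 166, 166, 166, 166, 166, 166, 166, 166, 166, 166, 166]
t=19: [135, 135, 135, 135, 135, 135, 135, 135, 135, 135, 135, 135]
t=20: [192, 192, 192, 192, 192, 192, 192, 192, 192, 192, 192, 192]
t=21: [87, 87, 87, 87, 87, 87, 87, 87, 87, 87, 87, 87]
t=22: [159, 159, 159, 159, 159, 159, 159, 159, 159, 159, 159, 159]
t=23: [148, 148, 148, 148, 148, 148, 148, 148, 148, 148, 148, 148]
t=24: [168, 168, 168, 168, 168, 168, 168, 168, 168, 168, 168, 168]
t=25: [131, 131, 131, 131, 131, 131, 131, 131, 131, 131, 131, 131]
t=26: [199, 199, 199, 199, 199, 199, 199, 199, 199, 199, 199, 199]
t=27: [74, 74, 74, 74, 74, 74, 74, 74, 74, 74, 74, 74]
t=28: [135, 135, 135, 135, 135, 135, 135, 135, 135, 135, 135, 135]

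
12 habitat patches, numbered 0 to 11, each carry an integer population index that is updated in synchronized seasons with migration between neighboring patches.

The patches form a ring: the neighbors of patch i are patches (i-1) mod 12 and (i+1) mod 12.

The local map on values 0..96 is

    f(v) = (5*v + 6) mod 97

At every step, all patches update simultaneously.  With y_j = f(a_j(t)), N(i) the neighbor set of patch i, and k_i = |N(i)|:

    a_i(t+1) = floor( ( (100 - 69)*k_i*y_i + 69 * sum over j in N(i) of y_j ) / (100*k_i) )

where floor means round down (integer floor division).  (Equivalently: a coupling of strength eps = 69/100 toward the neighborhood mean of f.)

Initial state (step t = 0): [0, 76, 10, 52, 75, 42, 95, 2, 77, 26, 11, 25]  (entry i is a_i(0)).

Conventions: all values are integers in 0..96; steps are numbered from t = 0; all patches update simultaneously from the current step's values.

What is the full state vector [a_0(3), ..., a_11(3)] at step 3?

Simulating step by step:
t=0: [0, 76, 10, 52, 75, 42, 95, 2, 77, 26, 11, 25]
t=1: [46, 50, 74, 72, 60, 69, 41, 38, 19, 34, 44, 33]
t=2: [59, 63, 73, 57, 51, 29, 26, 7, 29, 36, 62, 48]
t=3: [31, 40, 35, 50, 39, 53, 44, 44, 61, 54, 56, 28]

Answer: [31, 40, 35, 50, 39, 53, 44, 44, 61, 54, 56, 28]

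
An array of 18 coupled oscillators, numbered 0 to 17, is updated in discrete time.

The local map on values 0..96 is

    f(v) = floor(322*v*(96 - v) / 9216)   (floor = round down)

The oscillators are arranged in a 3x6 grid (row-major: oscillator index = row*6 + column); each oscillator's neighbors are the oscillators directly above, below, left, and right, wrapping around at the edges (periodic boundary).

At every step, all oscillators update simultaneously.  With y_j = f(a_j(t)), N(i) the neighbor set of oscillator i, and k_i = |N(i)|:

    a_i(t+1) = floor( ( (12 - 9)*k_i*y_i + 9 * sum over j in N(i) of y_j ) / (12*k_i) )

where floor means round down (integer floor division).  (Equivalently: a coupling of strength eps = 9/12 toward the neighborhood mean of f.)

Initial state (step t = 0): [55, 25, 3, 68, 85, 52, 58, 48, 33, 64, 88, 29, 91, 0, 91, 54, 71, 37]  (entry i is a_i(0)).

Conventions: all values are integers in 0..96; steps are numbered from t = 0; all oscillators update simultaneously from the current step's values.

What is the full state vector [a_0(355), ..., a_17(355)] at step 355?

Simulating step by step:
t=0: [55, 25, 3, 68, 85, 52, 58, 48, 33, 64, 88, 29, 91, 0, 91, 54, 71, 37]
t=1: [63, 46, 42, 52, 51, 67, 64, 59, 50, 62, 49, 64, 47, 32, 33, 59, 55, 60]
t=2: [73, 75, 78, 77, 77, 72, 73, 75, 76, 77, 76, 72, 74, 75, 75, 75, 77, 74]
t=3: [57, 54, 52, 51, 53, 57, 57, 55, 52, 52, 53, 57, 56, 55, 53, 52, 53, 56]
t=4: [77, 78, 79, 79, 78, 77, 77, 78, 78, 79, 78, 77, 77, 78, 78, 79, 78, 77]
t=5: [50, 48, 47, 46, 48, 50, 50, 49, 47, 47, 48, 50, 50, 49, 47, 47, 48, 50]
t=6: [80, 80, 80, 80, 80, 80, 80, 80, 80, 80, 80, 80, 80, 80, 80, 80, 80, 80]
t=7: [44, 44, 44, 44, 44, 44, 44, 44, 44, 44, 44, 44, 44, 44, 44, 44, 44, 44]
t=8: [79, 79, 79, 79, 79, 79, 79, 79, 79, 79, 79, 79, 79, 79, 79, 79, 79, 79]
t=9: [46, 46, 46, 46, 46, 46, 46, 46, 46, 46, 46, 46, 46, 46, 46, 46, 46, 46]
t=10: [80, 80, 80, 80, 80, 80, 80, 80, 80, 80, 80, 80, 80, 80, 80, 80, 80, 80]

Answer: [44, 44, 44, 44, 44, 44, 44, 44, 44, 44, 44, 44, 44, 44, 44, 44, 44, 44]
Key observation: The state at step 6, [80, 80, 80, 80, 80, 80, 80, 80, 80, 80, 80, 80, 80, 80, 80, 80, 80, 80], reappears at step 10: the system is in a cycle of period 4 from step 6 on.  Therefore the state at step 355 equals the state at step 6 + ((355 - 6) mod 4) = 7, which is [44, 44, 44, 44, 44, 44, 44, 44, 44, 44, 44, 44, 44, 44, 44, 44, 44, 44].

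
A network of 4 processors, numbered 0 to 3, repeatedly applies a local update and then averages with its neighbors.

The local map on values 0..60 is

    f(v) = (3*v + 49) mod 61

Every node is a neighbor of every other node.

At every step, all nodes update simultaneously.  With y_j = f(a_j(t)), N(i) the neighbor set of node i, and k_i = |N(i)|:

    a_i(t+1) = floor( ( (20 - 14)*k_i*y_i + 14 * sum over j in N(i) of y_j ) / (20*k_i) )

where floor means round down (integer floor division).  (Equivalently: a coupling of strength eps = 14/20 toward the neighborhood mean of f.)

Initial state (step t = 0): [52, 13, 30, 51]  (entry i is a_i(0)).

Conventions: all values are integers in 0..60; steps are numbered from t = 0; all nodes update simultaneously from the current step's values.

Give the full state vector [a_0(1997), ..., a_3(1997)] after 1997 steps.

Answer: [23, 23, 23, 23]
Key observation: The state at step 2, [50, 50, 50, 50], reappears at step 12: the system is in a cycle of period 10 from step 2 on.  Therefore the state at step 1997 equals the state at step 2 + ((1997 - 2) mod 10) = 7, which is [23, 23, 23, 23].

Derivation:
t=0: [52, 13, 30, 51]
t=1: [21, 21, 20, 21]
t=2: [50, 50, 50, 50]
t=3: [16, 16, 16, 16]
t=4: [36, 36, 36, 36]
t=5: [35, 35, 35, 35]
t=6: [32, 32, 32, 32]
t=7: [23, 23, 23, 23]
t=8: [57, 57, 57, 57]
t=9: [37, 37, 37, 37]
t=10: [38, 38, 38, 38]
t=11: [41, 41, 41, 41]
t=12: [50, 50, 50, 50]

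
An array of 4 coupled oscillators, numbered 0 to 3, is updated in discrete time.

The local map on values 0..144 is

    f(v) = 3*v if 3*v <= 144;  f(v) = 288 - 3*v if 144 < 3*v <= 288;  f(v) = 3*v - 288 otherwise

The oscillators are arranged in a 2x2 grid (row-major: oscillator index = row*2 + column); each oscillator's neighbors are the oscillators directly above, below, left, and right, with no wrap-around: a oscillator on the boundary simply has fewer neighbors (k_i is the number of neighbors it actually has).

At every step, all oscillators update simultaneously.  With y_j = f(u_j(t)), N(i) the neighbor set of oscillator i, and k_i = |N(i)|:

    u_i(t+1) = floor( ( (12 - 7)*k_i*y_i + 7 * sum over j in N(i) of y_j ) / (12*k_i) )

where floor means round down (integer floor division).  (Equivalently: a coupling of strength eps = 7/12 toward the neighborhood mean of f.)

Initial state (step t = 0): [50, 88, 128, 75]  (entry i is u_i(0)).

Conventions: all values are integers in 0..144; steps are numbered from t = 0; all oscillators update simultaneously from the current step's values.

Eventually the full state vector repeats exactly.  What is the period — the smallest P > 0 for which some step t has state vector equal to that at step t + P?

Answer: 8
Key observation: The state at step 60, [45, 45, 45, 45], reappears at step 68 — and no state repeats earlier — so the cycle the system enters has period 8.

Derivation:
t=0: [50, 88, 128, 75]
t=1: [92, 68, 98, 61]
t=2: [31, 69, 36, 70]
t=3: [93, 83, 94, 87]
t=4: [16, 26, 13, 24]
t=5: [54, 67, 51, 64]
t=6: [117, 101, 121, 104]
t=7: [52, 31, 56, 36]
t=8: [117, 108, 120, 107]
t=9: [57, 43, 58, 45]
t=10: [119, 127, 121, 127]
t=11: [77, 86, 78, 87]
t=12: [48, 37, 47, 35]
t=13: [133, 118, 131, 117]
t=14: [96, 78, 94, 76]
t=15: [17, 40, 20, 42]
t=16: [73, 101, 76, 105]
t=17: [50, 34, 53, 33]
t=18: [124, 111, 122, 108]
t=19: [70, 53, 67, 50]
t=20: [95, 116, 99, 120]
t=21: [21, 46, 25, 50]
t=22: [88, 116, 89, 119]
t=23: [33, 52, 35, 52]
t=24: [110, 122, 111, 124]
t=25: [53, 69, 55, 70]
t=26: [113, 94, 111, 92]
t=27: [36, 20, 37, 19]
t=28: [94, 73, 94, 73]
t=29: [24, 50, 24, 50]
t=30: [91, 118, 91, 118]
t=31: [29, 51, 29, 51]
t=32: [101, 121, 101, 121]
t=33: [32, 57, 32, 57]
t=34: [102, 110, 102, 110]
t=35: [25, 35, 25, 35]
t=36: [83, 96, 83, 96]
t=37: [27, 11, 27, 11]
t=38: [67, 47, 67, 47]
t=39: [102, 125, 102, 125]
t=40: [38, 66, 38, 66]
t=41: [107, 97, 107, 97]
t=42: [24, 11, 24, 11]
t=43: [60, 44, 60, 44]
t=44: [115, 125, 115, 125]
t=45: [65, 78, 65, 78]
t=46: [81, 65, 81, 65]
t=47: [59, 79, 59, 79]
t=48: [93, 68, 93, 68]
t=49: [30, 62, 30, 62]
t=50: [93, 98, 93, 98]
t=51: [8, 6, 8, 6]
t=52: [22, 19, 22, 19]
t=53: [63, 59, 63, 59]
t=54: [102, 107, 102, 107]
t=55: [22, 28, 22, 28]
t=56: [71, 78, 71, 78]
t=57: [68, 60, 68, 60]
t=58: [91, 101, 91, 101]
t=59: [15, 15, 15, 15]
t=60: [45, 45, 45, 45]
t=61: [135, 135, 135, 135]
t=62: [117, 117, 117, 117]
t=63: [63, 63, 63, 63]
t=64: [99, 99, 99, 99]
t=65: [9, 9, 9, 9]
t=66: [27, 27, 27, 27]
t=67: [81, 81, 81, 81]
t=68: [45, 45, 45, 45]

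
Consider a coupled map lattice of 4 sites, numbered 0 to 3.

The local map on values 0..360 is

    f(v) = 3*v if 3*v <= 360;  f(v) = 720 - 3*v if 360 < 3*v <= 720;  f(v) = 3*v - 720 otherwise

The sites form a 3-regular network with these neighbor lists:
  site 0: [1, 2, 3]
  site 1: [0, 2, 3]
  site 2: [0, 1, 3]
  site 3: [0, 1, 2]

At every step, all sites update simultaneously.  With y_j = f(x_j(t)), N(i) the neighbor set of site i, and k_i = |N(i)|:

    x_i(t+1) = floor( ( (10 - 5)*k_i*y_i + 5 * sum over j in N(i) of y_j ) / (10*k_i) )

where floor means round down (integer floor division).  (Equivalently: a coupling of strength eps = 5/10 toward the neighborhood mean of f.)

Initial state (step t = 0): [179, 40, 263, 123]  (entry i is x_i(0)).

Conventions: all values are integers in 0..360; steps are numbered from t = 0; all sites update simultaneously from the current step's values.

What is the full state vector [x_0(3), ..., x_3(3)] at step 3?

Answer: [184, 163, 146, 240]

Derivation:
t=0: [179, 40, 263, 123]
t=1: [181, 160, 143, 237]
t=2: [178, 199, 216, 122]
t=3: [184, 163, 146, 240]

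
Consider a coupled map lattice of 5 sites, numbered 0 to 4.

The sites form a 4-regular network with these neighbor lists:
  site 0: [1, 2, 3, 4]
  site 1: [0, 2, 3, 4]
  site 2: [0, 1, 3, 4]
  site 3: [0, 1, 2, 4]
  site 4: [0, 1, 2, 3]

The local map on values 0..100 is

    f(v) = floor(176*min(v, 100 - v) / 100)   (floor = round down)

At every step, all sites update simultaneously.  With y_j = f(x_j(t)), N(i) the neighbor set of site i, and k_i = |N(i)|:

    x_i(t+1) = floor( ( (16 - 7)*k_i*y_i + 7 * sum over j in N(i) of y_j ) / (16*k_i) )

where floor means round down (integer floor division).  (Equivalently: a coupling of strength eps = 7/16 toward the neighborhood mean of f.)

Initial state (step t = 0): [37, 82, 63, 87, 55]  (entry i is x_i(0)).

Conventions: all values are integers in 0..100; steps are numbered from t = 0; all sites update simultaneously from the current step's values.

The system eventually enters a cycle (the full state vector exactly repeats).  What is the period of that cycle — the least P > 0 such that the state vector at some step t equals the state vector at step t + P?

Answer: 20
Key observation: The state at step 13, [86, 86, 86, 86, 86], reappears at step 33 — and no state repeats earlier — so the cycle the system enters has period 20.

Derivation:
t=0: [37, 82, 63, 87, 55]
t=1: [58, 42, 58, 38, 64]
t=2: [71, 71, 71, 67, 66]
t=3: [52, 52, 52, 55, 56]
t=4: [82, 82, 82, 80, 79]
t=5: [31, 31, 31, 33, 34]
t=6: [54, 54, 54, 56, 57]
t=7: [79, 79, 79, 77, 76]
t=8: [37, 37, 37, 38, 39]
t=9: [65, 65, 65, 65, 66]
t=10: [60, 60, 60, 60, 59]
t=11: [70, 70, 70, 70, 71]
t=12: [51, 51, 51, 51, 51]
t=13: [86, 86, 86, 86, 86]
t=14: [24, 24, 24, 24, 24]
t=15: [42, 42, 42, 42, 42]
t=16: [73, 73, 73, 73, 73]
t=17: [47, 47, 47, 47, 47]
t=18: [82, 82, 82, 82, 82]
t=19: [31, 31, 31, 31, 31]
t=20: [54, 54, 54, 54, 54]
t=21: [80, 80, 80, 80, 80]
t=22: [35, 35, 35, 35, 35]
t=23: [61, 61, 61, 61, 61]
t=24: [68, 68, 68, 68, 68]
t=25: [56, 56, 56, 56, 56]
t=26: [77, 77, 77, 77, 77]
t=27: [40, 40, 40, 40, 40]
t=28: [70, 70, 70, 70, 70]
t=29: [52, 52, 52, 52, 52]
t=30: [84, 84, 84, 84, 84]
t=31: [28, 28, 28, 28, 28]
t=32: [49, 49, 49, 49, 49]
t=33: [86, 86, 86, 86, 86]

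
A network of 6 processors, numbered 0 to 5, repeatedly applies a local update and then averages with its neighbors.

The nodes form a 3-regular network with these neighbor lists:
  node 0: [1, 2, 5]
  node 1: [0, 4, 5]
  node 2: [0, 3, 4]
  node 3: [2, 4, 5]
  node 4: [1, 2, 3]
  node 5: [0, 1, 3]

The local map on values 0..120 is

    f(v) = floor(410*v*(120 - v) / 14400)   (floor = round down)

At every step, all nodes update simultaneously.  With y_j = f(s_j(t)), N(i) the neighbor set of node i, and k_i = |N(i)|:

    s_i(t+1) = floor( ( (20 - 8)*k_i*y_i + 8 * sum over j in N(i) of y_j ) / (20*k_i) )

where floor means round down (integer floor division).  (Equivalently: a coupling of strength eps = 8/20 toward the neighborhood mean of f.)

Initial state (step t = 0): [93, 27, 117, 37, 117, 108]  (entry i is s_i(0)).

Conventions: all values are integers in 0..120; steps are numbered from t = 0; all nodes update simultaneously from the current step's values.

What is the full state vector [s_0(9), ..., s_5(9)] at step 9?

Answer: [53, 53, 52, 53, 52, 54]

Derivation:
t=0: [93, 27, 117, 37, 117, 108]
t=1: [58, 58, 27, 59, 27, 52]
t=2: [97, 97, 79, 93, 79, 100]
t=3: [65, 65, 85, 74, 85, 59]
t=4: [98, 98, 87, 93, 87, 100]
t=5: [63, 63, 77, 71, 77, 59]
t=6: [100, 100, 95, 98, 95, 101]
t=7: [57, 57, 64, 61, 64, 55]
t=8: [101, 101, 102, 101, 102, 101]
t=9: [53, 53, 52, 53, 52, 54]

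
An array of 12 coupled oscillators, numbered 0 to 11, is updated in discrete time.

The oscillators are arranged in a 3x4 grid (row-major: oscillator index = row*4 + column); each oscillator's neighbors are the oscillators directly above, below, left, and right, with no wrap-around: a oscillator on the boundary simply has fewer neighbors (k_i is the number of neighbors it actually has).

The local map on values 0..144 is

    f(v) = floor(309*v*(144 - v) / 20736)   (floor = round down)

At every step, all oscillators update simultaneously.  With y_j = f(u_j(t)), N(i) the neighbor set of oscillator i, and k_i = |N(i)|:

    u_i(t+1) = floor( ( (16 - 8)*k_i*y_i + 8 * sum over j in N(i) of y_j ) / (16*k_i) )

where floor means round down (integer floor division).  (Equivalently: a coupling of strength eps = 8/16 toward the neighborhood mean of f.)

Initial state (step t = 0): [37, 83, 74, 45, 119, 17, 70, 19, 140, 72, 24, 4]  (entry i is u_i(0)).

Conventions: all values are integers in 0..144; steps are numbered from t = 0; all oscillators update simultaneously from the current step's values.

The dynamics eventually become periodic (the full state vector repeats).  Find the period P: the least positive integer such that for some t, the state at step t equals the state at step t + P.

Simulating step by step:
t=0: [37, 83, 74, 45, 119, 17, 70, 19, 140, 72, 24, 4]
t=1: [58, 65, 74, 61, 38, 50, 61, 42, 34, 52, 48, 23]
t=2: [71, 74, 76, 72, 63, 70, 72, 63, 60, 67, 65, 53]
t=3: [76, 77, 77, 76, 76, 76, 76, 75, 75, 76, 75, 73]
t=4: [76, 76, 76, 76, 77, 76, 76, 77, 77, 77, 77, 77]
t=5: [76, 77, 77, 76, 76, 76, 76, 76, 76, 76, 76, 76]
t=6: [76, 76, 76, 76, 77, 76, 76, 77, 77, 77, 77, 77]

Answer: 2
Key observation: The state at step 4, [76, 76, 76, 76, 77, 76, 76, 77, 77, 77, 77, 77], reappears at step 6 — and no state repeats earlier — so the cycle the system enters has period 2.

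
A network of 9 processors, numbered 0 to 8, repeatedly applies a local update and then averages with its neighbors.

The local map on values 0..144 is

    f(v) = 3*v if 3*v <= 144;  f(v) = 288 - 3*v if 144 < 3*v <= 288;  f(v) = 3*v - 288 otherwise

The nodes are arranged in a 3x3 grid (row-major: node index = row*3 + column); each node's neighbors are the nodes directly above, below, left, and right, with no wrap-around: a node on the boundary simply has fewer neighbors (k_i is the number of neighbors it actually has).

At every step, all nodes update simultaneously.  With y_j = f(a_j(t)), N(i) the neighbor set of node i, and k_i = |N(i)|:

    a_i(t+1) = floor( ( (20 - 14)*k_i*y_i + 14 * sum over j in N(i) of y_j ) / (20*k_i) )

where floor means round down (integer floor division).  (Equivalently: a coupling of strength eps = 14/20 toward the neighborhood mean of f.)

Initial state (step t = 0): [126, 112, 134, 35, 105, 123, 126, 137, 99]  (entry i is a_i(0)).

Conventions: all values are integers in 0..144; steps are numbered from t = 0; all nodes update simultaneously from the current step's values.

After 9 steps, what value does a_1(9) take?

Simulating step by step:
t=0: [126, 112, 134, 35, 105, 123, 126, 137, 99]
t=1: [80, 68, 79, 79, 70, 59, 106, 66, 74]
t=2: [61, 66, 83, 51, 82, 78, 58, 67, 90]
t=3: [110, 70, 62, 101, 76, 39, 111, 66, 54]
t=4: [45, 71, 98, 38, 70, 102, 50, 80, 110]
t=5: [106, 73, 34, 116, 68, 34, 98, 74, 35]
t=6: [54, 71, 90, 46, 77, 98, 45, 65, 90]
t=7: [112, 69, 33, 115, 71, 23, 121, 76, 40]
t=8: [62, 76, 82, 63, 69, 89, 63, 81, 81]
t=9: [86, 70, 40, 95, 63, 45, 80, 66, 36]

Answer: a_1(9) = 70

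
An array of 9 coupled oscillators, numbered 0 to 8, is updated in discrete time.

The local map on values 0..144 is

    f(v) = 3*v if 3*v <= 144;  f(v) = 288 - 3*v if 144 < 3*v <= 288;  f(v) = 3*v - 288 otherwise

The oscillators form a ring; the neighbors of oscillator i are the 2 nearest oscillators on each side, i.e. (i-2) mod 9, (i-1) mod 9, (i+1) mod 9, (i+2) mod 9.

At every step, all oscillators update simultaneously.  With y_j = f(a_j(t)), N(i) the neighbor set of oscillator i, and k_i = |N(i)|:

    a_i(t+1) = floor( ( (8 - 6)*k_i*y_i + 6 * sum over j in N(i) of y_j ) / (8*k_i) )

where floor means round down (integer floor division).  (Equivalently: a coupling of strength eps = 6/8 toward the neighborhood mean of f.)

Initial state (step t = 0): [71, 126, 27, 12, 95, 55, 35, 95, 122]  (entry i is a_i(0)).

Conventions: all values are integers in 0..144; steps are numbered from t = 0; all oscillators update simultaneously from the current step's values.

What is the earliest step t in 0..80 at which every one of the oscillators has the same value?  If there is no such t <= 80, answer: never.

Answer: never
Key observation: The state at step 29 reappears at step 35 — the system is in a cycle of period 6 from step 29 on.  No step 0..35 is synchronized, and the cycle repeats forever, so no step up to 80 (or ever) has all oscillators equal.

Derivation:
t=0: [71, 126, 27, 12, 95, 55, 35, 95, 122]  (not all equal)
t=1: [66, 73, 58, 64, 65, 58, 65, 72, 70]  (not all equal)
t=2: [84, 88, 93, 97, 101, 94, 90, 88, 80]  (not all equal)
t=3: [28, 24, 16, 10, 10, 12, 21, 26, 31]  (not all equal)
t=4: [75, 65, 52, 42, 40, 46, 60, 71, 78]  (not all equal)
t=5: [82, 93, 108, 122, 124, 114, 99, 86, 77]  (not all equal)
t=6: [35, 42, 48, 53, 54, 51, 44, 37, 31]  (not all equal)
t=7: [115, 119, 127, 131, 132, 127, 120, 114, 112]  (not all equal)
t=8: [63, 74, 86, 94, 95, 86, 74, 64, 59]  (not all equal)
t=9: [81, 62, 40, 25, 25, 39, 61, 81, 89]  (not all equal)
t=10: [65, 74, 85, 96, 96, 85, 74, 65, 60]  (not all equal)
t=11: [79, 60, 38, 24, 24, 38, 60, 79, 86]  (not all equal)
t=12: [69, 77, 85, 94, 94, 85, 77, 69, 67]  (not all equal)
t=13: [68, 53, 36, 25, 25, 36, 53, 68, 73]  (not all equal)
t=14: [94, 95, 95, 97, 97, 95, 95, 94, 97]  (not all equal)
t=15: [4, 3, 3, 3, 3, 3, 3, 4, 4]  (not all equal)
t=16: [10, 10, 9, 9, 9, 9, 10, 10, 10]  (not all equal)
t=17: [29, 28, 28, 27, 27, 28, 28, 29, 30]  (not all equal)
t=18: [86, 85, 83, 82, 82, 83, 85, 86, 86]  (not all equal)
t=19: [32, 34, 37, 39, 39, 37, 34, 32, 31]  (not all equal)
t=20: [99, 103, 108, 111, 111, 108, 103, 99, 97]  (not all equal)
t=21: [15, 22, 31, 37, 37, 31, 22, 15, 12]  (not all equal)
t=22: [56, 69, 85, 95, 95, 85, 69, 56, 50]  (not all equal)
t=23: [99, 75, 47, 28, 28, 47, 75, 99, 109]  (not all equal)
t=24: [49, 66, 80, 101, 101, 80, 66, 49, 36]  (not all equal)
t=25: [107, 81, 60, 41, 41, 60, 81, 107, 113]  (not all equal)
t=26: [52, 70, 87, 102, 102, 87, 70, 52, 42]  (not all equal)
t=27: [101, 76, 52, 32, 32, 52, 76, 101, 110]  (not all equal)
t=28: [50, 68, 83, 102, 102, 83, 68, 50, 38]  (not all equal)
t=29: [104, 78, 58, 38, 38, 58, 78, 104, 111]  (not all equal)
t=30: [50, 69, 85, 102, 102, 85, 69, 50, 40]  (not all equal)
t=31: [104, 78, 56, 35, 35, 56, 78, 104, 112]  (not all equal)
t=32: [52, 69, 84, 101, 101, 84, 69, 52, 41]  (not all equal)
t=33: [102, 77, 54, 35, 35, 54, 77, 102, 110]  (not all equal)
t=34: [50, 68, 84, 103, 103, 84, 68, 50, 38]  (not all equal)
t=35: [104, 78, 58, 38, 38, 58, 78, 104, 111]  (not all equal)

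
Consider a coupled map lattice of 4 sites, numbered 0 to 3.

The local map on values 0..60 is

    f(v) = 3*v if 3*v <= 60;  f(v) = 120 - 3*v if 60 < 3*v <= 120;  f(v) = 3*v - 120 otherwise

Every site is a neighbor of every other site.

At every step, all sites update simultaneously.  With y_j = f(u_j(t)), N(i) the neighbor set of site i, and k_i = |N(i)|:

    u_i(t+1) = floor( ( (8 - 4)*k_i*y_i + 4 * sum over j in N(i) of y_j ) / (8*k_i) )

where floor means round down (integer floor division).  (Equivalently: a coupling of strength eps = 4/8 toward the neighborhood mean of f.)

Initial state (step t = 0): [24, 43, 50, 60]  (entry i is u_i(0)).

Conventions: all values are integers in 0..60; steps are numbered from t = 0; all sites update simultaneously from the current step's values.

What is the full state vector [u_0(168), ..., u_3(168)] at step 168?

Answer: [16, 19, 18, 20]
Key observation: The state at step 9, [52, 55, 54, 56], reappears at step 13: the system is in a cycle of period 4 from step 9 on.  Therefore the state at step 168 equals the state at step 9 + ((168 - 9) mod 4) = 12, which is [16, 19, 18, 20].

Derivation:
t=0: [24, 43, 50, 60]
t=1: [40, 27, 34, 44]
t=2: [11, 24, 17, 15]
t=3: [40, 45, 46, 44]
t=4: [7, 12, 13, 11]
t=5: [28, 33, 34, 32]
t=6: [28, 23, 22, 24]
t=7: [43, 48, 49, 47]
t=8: [16, 21, 22, 20]
t=9: [52, 55, 54, 56]
t=10: [40, 43, 42, 44]
t=11: [4, 7, 6, 8]
t=12: [16, 19, 18, 20]
t=13: [52, 55, 54, 56]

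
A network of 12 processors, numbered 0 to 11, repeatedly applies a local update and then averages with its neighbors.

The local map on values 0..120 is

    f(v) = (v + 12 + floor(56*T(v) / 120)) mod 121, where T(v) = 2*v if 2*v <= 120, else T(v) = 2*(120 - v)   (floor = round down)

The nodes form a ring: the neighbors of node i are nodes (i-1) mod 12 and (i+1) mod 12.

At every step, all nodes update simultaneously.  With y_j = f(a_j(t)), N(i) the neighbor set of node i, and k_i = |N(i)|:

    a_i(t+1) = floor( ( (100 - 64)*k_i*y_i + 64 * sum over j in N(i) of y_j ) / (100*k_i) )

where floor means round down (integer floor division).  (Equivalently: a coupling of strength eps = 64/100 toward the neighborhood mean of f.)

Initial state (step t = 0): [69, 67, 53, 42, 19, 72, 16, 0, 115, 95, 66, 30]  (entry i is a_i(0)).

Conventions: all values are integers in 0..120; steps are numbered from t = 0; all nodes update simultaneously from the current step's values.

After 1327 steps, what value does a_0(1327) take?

Simulating step by step:
t=0: [69, 67, 53, 42, 19, 72, 16, 0, 115, 95, 66, 30]
t=1: [27, 41, 73, 85, 49, 31, 21, 20, 10, 8, 27, 29]
t=2: [73, 55, 34, 39, 63, 76, 57, 44, 35, 40, 53, 65]
t=3: [42, 69, 93, 58, 32, 5, 33, 60, 87, 93, 71, 41]
t=4: [64, 35, 6, 27, 33, 54, 35, 29, 8, 8, 34, 64]
t=5: [30, 38, 54, 54, 84, 91, 87, 58, 40, 43, 38, 29]
t=6: [74, 90, 106, 81, 42, 8, 6, 32, 63, 89, 82, 74]
t=7: [7, 8, 9, 35, 44, 46, 40, 35, 28, 7, 7, 7]
t=8: [25, 27, 44, 68, 92, 95, 89, 78, 57, 38, 25, 25]
t=9: [61, 73, 57, 36, 8, 8, 8, 5, 30, 50, 68, 60]
t=10: [7, 5, 28, 38, 44, 27, 25, 38, 66, 63, 39, 7]
t=11: [23, 36, 57, 82, 82, 73, 69, 52, 31, 32, 41, 44]
t=12: [77, 47, 28, 5, 7, 7, 40, 65, 84, 78, 87, 81]
t=13: [38, 60, 63, 36, 23, 45, 42, 33, 7, 8, 8, 8]
t=14: [41, 31, 30, 49, 77, 83, 89, 64, 41, 26, 27, 45]
t=15: [87, 77, 81, 63, 39, 8, 7, 34, 54, 71, 74, 85]
t=16: [8, 8, 7, 32, 42, 45, 42, 72, 68, 41, 7, 7]
t=17: [26, 26, 41, 64, 88, 95, 67, 34, 33, 43, 46, 25]
t=18: [61, 71, 54, 34, 8, 8, 30, 53, 82, 90, 85, 73]
t=19: [7, 41, 68, 73, 43, 40, 70, 66, 42, 8, 8, 7]
t=20: [46, 43, 33, 35, 64, 64, 33, 34, 44, 48, 26, 25]
t=21: [85, 90, 82, 54, 30, 28, 53, 82, 92, 88, 74, 73]
t=22: [8, 8, 42, 66, 83, 82, 64, 42, 8, 8, 7, 7]
t=23: [26, 48, 44, 34, 7, 7, 34, 44, 48, 26, 25, 25]
t=24: [74, 88, 92, 66, 41, 41, 66, 92, 88, 74, 60, 60]
t=25: [7, 8, 8, 34, 64, 64, 34, 8, 8, 7, 7, 7]
t=26: [25, 26, 43, 38, 29, 29, 38, 43, 26, 25, 25, 25]
t=27: [60, 71, 81, 82, 73, 73, 82, 81, 71, 60, 60, 60]
t=28: [7, 7, 7, 7, 7, 7, 7, 7, 7, 7, 7, 7]
t=29: [25, 25, 25, 25, 25, 25, 25, 25, 25, 25, 25, 25]
t=30: [60, 60, 60, 60, 60, 60, 60, 60, 60, 60, 60, 60]
t=31: [7, 7, 7, 7, 7, 7, 7, 7, 7, 7, 7, 7]

Answer: a_0(1327) = 7
Key observation: The state at step 28, [7, 7, 7, 7, 7, 7, 7, 7, 7, 7, 7, 7], reappears at step 31: the system is in a cycle of period 3 from step 28 on.  Therefore the state at step 1327 equals the state at step 28 + ((1327 - 28) mod 3) = 28, which is [7, 7, 7, 7, 7, 7, 7, 7, 7, 7, 7, 7].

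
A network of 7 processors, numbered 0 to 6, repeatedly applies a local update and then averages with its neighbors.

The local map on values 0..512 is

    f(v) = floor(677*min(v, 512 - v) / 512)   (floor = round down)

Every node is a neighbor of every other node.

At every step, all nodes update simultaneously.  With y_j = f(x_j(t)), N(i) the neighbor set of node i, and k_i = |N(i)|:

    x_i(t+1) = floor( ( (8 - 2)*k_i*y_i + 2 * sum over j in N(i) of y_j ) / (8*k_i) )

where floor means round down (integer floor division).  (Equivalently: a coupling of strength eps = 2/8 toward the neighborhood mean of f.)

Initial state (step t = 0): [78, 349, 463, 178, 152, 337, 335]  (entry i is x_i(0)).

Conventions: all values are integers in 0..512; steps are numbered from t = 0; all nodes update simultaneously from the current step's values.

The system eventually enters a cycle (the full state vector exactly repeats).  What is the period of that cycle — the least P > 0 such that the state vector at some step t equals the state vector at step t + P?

Answer: 6
Key observation: The state at step 25, [319, 321, 320, 317, 321, 317, 317], reappears at step 31 — and no state repeats earlier — so the cycle the system enters has period 6.

Derivation:
t=0: [78, 349, 463, 178, 152, 337, 335]
t=1: [126, 205, 98, 219, 195, 217, 219]
t=2: [187, 262, 161, 275, 252, 272, 275]
t=3: [261, 319, 236, 307, 321, 310, 307]
t=4: [316, 262, 302, 273, 260, 270, 273]
t=5: [273, 323, 285, 313, 325, 315, 313]
t=6: [302, 255, 291, 265, 254, 263, 265]
t=7: [288, 331, 299, 323, 329, 325, 323]
t=8: [284, 244, 274, 251, 245, 250, 251]
t=9: [307, 321, 316, 328, 322, 327, 328]
t=10: [265, 251, 256, 245, 251, 246, 245]
t=11: [326, 330, 335, 324, 330, 325, 324]
t=12: [244, 240, 236, 246, 240, 245, 246]
t=13: [321, 317, 314, 323, 317, 322, 323]
t=14: [252, 256, 258, 250, 256, 251, 250]
t=15: [333, 336, 334, 331, 336, 331, 331]
t=16: [236, 233, 235, 238, 233, 238, 238]
t=17: [311, 309, 310, 313, 309, 313, 313]
t=18: [265, 267, 266, 263, 267, 263, 263]
t=19: [326, 323, 325, 328, 323, 328, 328]
t=20: [245, 248, 246, 243, 248, 243, 243]
t=21: [323, 326, 324, 321, 326, 321, 321]
t=22: [249, 246, 248, 251, 246, 251, 251]
t=23: [328, 326, 327, 330, 326, 330, 330]
t=24: [242, 244, 243, 240, 244, 240, 240]
t=25: [319, 321, 320, 317, 321, 317, 317]
t=26: [254, 252, 253, 256, 252, 256, 256]
t=27: [335, 333, 334, 337, 333, 337, 337]
t=28: [233, 235, 234, 231, 235, 231, 231]
t=29: [307, 309, 308, 305, 309, 305, 305]
t=30: [270, 268, 269, 272, 268, 272, 272]
t=31: [319, 321, 320, 317, 321, 317, 317]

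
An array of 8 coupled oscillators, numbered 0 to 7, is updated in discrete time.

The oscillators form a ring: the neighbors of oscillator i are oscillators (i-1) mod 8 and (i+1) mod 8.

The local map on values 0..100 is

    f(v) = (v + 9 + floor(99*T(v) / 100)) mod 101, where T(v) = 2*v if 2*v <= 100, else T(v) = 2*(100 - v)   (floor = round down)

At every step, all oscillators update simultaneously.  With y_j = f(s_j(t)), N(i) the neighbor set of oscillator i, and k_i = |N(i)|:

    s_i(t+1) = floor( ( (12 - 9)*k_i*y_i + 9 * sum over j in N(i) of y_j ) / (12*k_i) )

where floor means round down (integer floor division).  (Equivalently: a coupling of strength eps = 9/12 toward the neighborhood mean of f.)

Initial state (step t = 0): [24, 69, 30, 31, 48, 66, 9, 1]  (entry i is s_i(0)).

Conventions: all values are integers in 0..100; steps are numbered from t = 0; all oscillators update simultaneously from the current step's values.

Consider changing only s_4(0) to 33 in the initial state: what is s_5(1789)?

Answer: s_5(1789) = 54
Key observation: The state at step 10, [53, 53, 53, 53, 53, 53, 53, 53], reappears at step 12: the system is in a cycle of period 2 from step 10 on.  Therefore the state at step 1789 equals the state at step 10 + ((1789 - 10) mod 2) = 11, which is [54, 54, 54, 54, 54, 54, 54, 54].

Derivation:
t=0: [24, 69, 30, 31, 33, 66, 9, 1]
t=1: [38, 76, 38, 39, 16, 25, 28, 45]
t=2: [32, 23, 25, 34, 54, 76, 69, 52]
t=3: [50, 51, 53, 53, 28, 41, 41, 29]
t=4: [70, 55, 54, 68, 54, 53, 54, 56]
t=5: [47, 46, 47, 49, 48, 53, 52, 46]
t=6: [45, 47, 49, 50, 53, 53, 50, 49]
t=7: [48, 48, 52, 54, 55, 55, 54, 50]
t=8: [53, 52, 52, 53, 52, 52, 54, 53]
t=9: [54, 54, 54, 54, 54, 54, 54, 53]
t=10: [53, 53, 53, 53, 53, 53, 53, 53]
t=11: [54, 54, 54, 54, 54, 54, 54, 54]
t=12: [53, 53, 53, 53, 53, 53, 53, 53]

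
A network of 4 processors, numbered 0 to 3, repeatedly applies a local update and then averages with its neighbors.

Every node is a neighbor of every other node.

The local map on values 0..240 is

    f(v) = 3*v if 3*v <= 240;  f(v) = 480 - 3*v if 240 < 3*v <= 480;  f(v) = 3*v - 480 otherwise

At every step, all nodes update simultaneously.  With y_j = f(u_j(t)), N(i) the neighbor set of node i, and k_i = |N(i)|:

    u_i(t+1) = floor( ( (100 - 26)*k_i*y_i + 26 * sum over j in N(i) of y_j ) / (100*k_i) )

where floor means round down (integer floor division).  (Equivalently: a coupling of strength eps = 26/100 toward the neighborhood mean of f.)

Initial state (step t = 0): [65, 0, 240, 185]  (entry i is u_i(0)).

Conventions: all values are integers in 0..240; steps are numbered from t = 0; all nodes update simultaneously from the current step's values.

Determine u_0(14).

Simulating step by step:
t=0: [65, 0, 240, 185]
t=1: [171, 44, 201, 93]
t=2: [63, 128, 122, 173]
t=3: [161, 100, 112, 63]
t=4: [46, 162, 138, 168]
t=5: [110, 24, 63, 35]
t=6: [142, 91, 168, 113]
t=7: [72, 172, 52, 129]
t=8: [184, 66, 145, 104]
t=9: [88, 171, 71, 151]
t=10: [183, 63, 181, 60]
t=11: [88, 166, 84, 161]
t=12: [181, 52, 189, 42]
t=13: [78, 139, 94, 119]
t=14: [206, 94, 182, 133]

Answer: u_0(14) = 206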